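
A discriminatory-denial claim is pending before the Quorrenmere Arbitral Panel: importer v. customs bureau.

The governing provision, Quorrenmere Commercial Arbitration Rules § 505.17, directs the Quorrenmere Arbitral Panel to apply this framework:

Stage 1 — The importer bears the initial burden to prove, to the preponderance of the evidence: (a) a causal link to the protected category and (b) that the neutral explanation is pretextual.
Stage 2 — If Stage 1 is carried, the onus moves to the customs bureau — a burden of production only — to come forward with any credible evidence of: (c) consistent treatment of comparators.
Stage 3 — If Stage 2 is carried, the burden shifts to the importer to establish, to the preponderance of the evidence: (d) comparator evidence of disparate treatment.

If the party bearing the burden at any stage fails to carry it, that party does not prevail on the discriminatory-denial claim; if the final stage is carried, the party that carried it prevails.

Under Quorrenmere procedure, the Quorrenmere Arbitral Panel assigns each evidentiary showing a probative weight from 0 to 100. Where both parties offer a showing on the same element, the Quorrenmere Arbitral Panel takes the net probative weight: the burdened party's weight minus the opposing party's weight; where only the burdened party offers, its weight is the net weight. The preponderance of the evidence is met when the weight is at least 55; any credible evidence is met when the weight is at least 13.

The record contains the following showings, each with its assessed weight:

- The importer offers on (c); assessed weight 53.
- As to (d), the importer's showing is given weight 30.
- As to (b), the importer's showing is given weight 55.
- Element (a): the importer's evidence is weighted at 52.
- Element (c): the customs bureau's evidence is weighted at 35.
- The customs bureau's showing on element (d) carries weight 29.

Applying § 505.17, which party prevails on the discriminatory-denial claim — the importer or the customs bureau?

customs bureau

Stage 1 — burden on importer; standard: the preponderance of the evidence (weight is at least 55).
    (a): 52 < 55 [not met]
    (b): 55 ≥ 55 [met]
  Stage 1 not carried; the importer fails its burden.
The analysis ends at Stage 1; the customs bureau prevails.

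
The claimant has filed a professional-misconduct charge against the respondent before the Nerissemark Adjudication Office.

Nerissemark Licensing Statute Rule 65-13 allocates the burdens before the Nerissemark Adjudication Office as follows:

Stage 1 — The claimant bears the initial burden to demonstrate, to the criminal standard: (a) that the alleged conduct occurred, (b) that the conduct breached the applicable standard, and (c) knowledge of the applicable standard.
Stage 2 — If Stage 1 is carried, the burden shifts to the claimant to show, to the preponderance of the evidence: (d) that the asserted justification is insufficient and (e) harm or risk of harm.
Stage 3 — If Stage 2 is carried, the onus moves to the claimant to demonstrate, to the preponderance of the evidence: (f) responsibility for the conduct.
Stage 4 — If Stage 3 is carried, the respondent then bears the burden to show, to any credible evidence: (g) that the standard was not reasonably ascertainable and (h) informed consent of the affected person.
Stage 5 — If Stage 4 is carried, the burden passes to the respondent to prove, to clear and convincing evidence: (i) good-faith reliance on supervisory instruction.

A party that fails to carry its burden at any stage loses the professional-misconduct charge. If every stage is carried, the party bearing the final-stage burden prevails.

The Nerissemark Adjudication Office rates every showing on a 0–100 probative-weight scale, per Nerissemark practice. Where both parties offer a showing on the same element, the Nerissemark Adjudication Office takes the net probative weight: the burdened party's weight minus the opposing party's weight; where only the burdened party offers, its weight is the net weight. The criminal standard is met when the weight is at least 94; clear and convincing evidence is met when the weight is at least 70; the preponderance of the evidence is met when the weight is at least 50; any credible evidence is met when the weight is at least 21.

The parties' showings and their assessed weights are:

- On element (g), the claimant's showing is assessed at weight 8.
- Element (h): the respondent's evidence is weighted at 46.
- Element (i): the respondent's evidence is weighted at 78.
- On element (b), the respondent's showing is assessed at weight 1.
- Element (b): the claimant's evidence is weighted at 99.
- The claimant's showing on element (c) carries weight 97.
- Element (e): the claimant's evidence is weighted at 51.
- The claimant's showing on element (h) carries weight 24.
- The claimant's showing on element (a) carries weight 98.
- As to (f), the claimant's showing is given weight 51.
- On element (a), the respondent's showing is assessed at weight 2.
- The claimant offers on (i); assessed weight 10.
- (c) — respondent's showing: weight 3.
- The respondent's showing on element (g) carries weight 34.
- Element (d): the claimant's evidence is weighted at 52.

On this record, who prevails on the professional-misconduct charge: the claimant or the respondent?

claimant

Stage 1 (claimant, the criminal standard, weight is at least 94): (a) net 98−2=96 ≥ 94 — meets; (b) net 99−1=98 ≥ 94 — meets; (c) net 97−3=94 ≥ 94 — meets.
  Stage 1 is satisfied; the claimant continues to bear the burden.
Stage 2 (claimant, the preponderance of the evidence, weight is at least 50): (d) 52 ≥ 50 — meets; (e) 51 ≥ 50 — meets.
  All elements met. The claimant retains the burden for Stage 3.
Stage 3 (claimant, the preponderance of the evidence, weight is at least 50): (f) 51 ≥ 50 — meets.
  Stage 3 is satisfied; the onus moves to the respondent.
Stage 4 (respondent, any credible evidence, weight is at least 21): (g) net 34−8=26 ≥ 21 — meets; (h) net 46−24=22 ≥ 21 — meets.
  Stage 4 carried; the burden remains with the respondent.
Stage 5 (respondent, clear and convincing evidence, weight is at least 70): (i) net 78−10=68 < 70 — fails.
  Not every element is met, so the respondent fails to carry Stage 5.
The claimant prevails.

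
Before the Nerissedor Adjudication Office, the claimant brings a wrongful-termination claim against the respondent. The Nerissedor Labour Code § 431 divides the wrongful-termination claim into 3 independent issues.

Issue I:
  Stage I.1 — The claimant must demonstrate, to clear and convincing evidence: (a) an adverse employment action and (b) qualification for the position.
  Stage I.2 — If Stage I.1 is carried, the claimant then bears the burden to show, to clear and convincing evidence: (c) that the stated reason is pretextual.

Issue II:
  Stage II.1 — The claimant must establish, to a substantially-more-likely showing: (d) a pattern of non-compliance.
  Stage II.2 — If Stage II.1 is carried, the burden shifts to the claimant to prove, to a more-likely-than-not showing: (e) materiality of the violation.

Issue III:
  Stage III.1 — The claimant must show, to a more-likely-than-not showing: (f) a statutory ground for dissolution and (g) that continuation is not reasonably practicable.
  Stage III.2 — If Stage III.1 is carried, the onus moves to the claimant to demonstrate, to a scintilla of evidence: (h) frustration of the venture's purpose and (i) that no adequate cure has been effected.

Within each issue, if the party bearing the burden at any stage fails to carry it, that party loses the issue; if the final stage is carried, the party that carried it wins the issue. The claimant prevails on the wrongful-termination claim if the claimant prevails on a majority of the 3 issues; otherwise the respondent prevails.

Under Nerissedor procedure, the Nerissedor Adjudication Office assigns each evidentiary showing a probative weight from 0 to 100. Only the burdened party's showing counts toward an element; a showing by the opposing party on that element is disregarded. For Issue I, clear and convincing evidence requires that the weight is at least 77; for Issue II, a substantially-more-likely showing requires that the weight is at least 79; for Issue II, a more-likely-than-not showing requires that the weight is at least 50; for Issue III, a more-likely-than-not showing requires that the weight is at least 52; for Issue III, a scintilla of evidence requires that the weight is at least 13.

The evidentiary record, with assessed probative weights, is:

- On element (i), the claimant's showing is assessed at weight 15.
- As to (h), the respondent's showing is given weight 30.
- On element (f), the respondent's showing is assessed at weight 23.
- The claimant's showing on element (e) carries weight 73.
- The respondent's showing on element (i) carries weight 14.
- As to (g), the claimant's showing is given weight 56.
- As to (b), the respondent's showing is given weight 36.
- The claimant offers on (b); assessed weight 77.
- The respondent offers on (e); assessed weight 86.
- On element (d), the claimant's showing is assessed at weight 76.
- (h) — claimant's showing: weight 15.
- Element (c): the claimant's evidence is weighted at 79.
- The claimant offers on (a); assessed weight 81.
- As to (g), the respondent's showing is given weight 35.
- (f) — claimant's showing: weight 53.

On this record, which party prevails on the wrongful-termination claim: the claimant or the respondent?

— Issue I —
Stage I.1 — burden on claimant; standard: clear and convincing evidence (weight is at least 77).
    (a): 81 ≥ 77 [met]
    (b): 77 (respondent's 36 disregarded) ≥ 77 [met]
  Stage I.1 is satisfied; the claimant continues to bear the burden.
Stage I.2 — burden on claimant; standard: clear and convincing evidence (weight is at least 77).
    (c): 79 ≥ 77 [met]
  The claimant carries the last stage.
Every stage carried; the claimant prevails on this issue.
— Issue II —
Stage II.1 — burden on claimant; standard: a substantially-more-likely showing (weight is at least 79).
    (d): 76 < 79 [not met]
  The claimant does not carry Stage II.1.
The respondent prevails on this issue.
— Issue III —
Stage III.1 (claimant, a more-likely-than-not showing, weight is at least 52): (f) 53 (respondent's 23 disregarded) ≥ 52 — meets; (g) 56 (respondent's 35 disregarded) ≥ 52 — meets.
  Stage III.1 carried; the burden remains with the claimant.
Stage III.2 (claimant, a scintilla of evidence, weight is at least 13): (h) 15 (respondent's 30 disregarded) ≥ 13 — meets; (i) 15 (respondent's 14 disregarded) ≥ 13 — meets.
  The claimant carries the last stage.
With every stage satisfied, the claimant prevails on this issue.
Per-issue: Issue I → claimant; Issue II → respondent; Issue III → claimant. The claimant must prevail on a majority of issues; overall, the claimant prevails.

claimant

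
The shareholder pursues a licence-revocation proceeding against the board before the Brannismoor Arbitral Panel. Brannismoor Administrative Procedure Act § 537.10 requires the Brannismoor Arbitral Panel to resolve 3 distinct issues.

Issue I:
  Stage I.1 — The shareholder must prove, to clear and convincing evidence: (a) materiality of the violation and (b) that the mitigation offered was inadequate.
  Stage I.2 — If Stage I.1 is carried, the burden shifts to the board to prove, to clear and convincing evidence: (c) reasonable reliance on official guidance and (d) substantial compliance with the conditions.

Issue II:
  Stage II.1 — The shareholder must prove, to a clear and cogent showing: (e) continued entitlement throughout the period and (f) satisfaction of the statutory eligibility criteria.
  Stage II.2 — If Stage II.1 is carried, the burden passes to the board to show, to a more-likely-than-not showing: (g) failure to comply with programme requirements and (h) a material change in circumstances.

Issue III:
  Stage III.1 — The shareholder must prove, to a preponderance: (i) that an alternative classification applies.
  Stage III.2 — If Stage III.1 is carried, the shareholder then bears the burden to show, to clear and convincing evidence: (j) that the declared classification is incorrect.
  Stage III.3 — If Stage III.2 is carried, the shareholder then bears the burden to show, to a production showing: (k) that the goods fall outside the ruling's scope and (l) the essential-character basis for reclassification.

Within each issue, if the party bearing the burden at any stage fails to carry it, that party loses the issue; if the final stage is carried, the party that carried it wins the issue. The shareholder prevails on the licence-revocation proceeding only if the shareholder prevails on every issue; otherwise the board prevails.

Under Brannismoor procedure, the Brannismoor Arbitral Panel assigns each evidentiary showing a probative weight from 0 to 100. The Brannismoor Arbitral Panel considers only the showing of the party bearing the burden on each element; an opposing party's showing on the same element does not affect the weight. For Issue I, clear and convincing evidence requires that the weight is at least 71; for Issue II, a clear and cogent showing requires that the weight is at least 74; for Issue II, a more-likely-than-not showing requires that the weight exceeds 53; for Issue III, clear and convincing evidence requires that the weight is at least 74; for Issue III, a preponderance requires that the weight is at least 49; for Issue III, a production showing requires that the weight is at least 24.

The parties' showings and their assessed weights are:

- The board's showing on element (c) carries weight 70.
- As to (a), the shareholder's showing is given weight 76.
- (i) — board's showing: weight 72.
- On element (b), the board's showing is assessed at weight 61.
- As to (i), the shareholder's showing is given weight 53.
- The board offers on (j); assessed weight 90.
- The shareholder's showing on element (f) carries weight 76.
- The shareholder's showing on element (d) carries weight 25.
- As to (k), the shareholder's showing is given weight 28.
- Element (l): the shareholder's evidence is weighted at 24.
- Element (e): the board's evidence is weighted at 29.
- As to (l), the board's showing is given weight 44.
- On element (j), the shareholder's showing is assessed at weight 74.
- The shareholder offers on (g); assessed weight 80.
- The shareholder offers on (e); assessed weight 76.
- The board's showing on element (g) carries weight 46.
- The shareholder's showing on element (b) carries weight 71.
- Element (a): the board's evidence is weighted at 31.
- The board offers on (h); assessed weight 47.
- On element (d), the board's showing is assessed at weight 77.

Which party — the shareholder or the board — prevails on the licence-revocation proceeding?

shareholder

— Issue I —
Stage I.1 — burden on shareholder; standard: clear and convincing evidence (weight is at least 71).
    (a): 76 (board's 31 disregarded) ≥ 71 [met]
    (b): 71 (board's 61 disregarded) ≥ 71 [met]
  All elements met. The burden passes to the board.
Stage I.2 — burden on board; standard: clear and convincing evidence (weight is at least 71).
    (c): 70 < 71 [not met]
    (d): 77 (shareholder's 25 disregarded) ≥ 71 [met]
  The board does not carry Stage I.2.
The shareholder prevails on this issue.
— Issue II —
Stage II.1 — burden on shareholder; standard: a clear and cogent showing (weight is at least 74).
    (e): 76 (board's 29 disregarded) ≥ 74 [met]
    (f): 76 ≥ 74 [met]
  The shareholder carries Stage II.1; the board now bears the burden.
Stage II.2 — burden on board; standard: a more-likely-than-not showing (weight exceeds 53).
    (g): 46 (shareholder's 80 disregarded) ≤ 53 [not met]
    (h): 47 ≤ 53 [not met]
  The board does not carry Stage II.2.
So the shareholder prevails on this issue.
— Issue III —
Stage III.1 (shareholder, a preponderance, weight is at least 49): (i) 53 (board's 72 disregarded) ≥ 49 — meets.
  Stage III.1 is satisfied; the shareholder continues to bear the burden.
Stage III.2 (shareholder, clear and convincing evidence, weight is at least 74): (j) 74 (board's 90 disregarded) ≥ 74 — meets.
  Stage III.2 carried; the burden remains with the shareholder.
Stage III.3 (shareholder, a production showing, weight is at least 24): (k) 28 ≥ 24 — meets; (l) 24 (board's 44 disregarded) ≥ 24 — meets.
  All elements met at the final stage.
With every stage satisfied, the shareholder prevails on this issue.
Per-issue: Issue I → shareholder; Issue II → shareholder; Issue III → shareholder. The shareholder must prevail on every issue; overall, the shareholder prevails.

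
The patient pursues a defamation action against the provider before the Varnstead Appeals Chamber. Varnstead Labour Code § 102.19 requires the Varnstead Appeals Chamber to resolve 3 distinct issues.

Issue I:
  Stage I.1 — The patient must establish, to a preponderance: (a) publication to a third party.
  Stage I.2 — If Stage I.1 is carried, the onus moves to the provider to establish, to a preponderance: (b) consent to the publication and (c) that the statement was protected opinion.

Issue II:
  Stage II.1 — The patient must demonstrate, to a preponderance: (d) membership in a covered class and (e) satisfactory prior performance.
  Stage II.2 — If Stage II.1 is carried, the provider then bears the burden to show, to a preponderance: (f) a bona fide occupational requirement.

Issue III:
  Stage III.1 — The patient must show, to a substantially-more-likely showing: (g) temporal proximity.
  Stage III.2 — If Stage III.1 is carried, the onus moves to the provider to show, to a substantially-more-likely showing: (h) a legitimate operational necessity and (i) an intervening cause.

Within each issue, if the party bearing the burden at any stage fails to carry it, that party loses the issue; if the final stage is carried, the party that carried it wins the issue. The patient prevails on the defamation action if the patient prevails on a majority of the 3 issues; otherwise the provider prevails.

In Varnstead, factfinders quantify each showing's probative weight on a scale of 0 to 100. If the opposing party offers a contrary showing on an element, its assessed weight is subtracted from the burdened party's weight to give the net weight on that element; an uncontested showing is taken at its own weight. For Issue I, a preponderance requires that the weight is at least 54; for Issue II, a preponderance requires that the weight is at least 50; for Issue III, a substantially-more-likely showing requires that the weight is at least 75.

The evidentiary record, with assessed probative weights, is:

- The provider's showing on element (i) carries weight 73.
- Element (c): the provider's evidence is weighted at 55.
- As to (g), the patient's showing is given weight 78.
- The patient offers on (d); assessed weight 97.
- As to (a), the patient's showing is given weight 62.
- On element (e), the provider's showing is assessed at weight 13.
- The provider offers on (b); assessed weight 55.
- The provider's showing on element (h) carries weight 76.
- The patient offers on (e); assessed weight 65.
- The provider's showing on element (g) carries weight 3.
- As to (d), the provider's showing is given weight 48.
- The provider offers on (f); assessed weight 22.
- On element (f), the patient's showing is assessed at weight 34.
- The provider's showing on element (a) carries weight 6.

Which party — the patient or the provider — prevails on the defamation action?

provider

— Issue I —
At Stage I.1 the patient must meet a preponderance (weight is at least 54): on (a) the weight is 62 less the opposing 6 gives net 56, which does reach 54, so (a) meets the standard.
  Stage I.1 is satisfied; the onus moves to the provider.
At Stage I.2 the provider must meet a preponderance (weight is at least 54): on (b) the weight is 55, ≥ 54, so (b) meets the standard; on (c) the weight is 55, which does reach 54, so (c) meets the standard.
  All elements met at the final stage.
All stages carried — the provider prevails on this issue.
— Issue II —
Stage II.1 — burden on patient; standard: a preponderance (weight is at least 50).
    (d): 97 − 48 = 49 < 50 [not met]
    (e): 65 − 13 = 52 ≥ 50 [met]
  Not every element is met, so the patient fails to carry Stage II.1.
So the provider prevails on this issue.
— Issue III —
Stage III.1 (patient, a substantially-more-likely showing, weight is at least 75): (g) net 78−3=75 ≥ 75 — meets.
  All elements met. The burden passes to the provider.
Stage III.2 (provider, a substantially-more-likely showing, weight is at least 75): (h) 76 ≥ 75 — meets; (i) 73 < 75 — fails.
  Not every element is met, so the provider fails to carry Stage III.2.
The analysis ends at Stage III.2; the patient prevails on this issue.
Per-issue: Issue I → provider; Issue II → provider; Issue III → patient. The patient must prevail on a majority of issues; overall, the provider prevails.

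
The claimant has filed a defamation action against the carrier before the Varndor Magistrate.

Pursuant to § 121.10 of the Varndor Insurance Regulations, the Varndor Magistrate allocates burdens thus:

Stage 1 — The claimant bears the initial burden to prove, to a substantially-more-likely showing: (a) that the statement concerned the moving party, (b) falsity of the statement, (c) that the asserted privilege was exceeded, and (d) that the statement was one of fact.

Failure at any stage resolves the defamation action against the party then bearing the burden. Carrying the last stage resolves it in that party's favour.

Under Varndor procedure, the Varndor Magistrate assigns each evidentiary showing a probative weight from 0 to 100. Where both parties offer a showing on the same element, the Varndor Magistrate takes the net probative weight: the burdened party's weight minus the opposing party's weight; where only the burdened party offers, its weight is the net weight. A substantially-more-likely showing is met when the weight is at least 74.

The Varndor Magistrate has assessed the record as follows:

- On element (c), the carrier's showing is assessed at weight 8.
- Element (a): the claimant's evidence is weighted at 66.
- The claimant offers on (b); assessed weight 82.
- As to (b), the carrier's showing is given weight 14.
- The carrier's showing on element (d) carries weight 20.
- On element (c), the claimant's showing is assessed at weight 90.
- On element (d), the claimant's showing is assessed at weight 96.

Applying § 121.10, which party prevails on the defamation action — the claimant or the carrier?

carrier

At Stage 1 the claimant must meet a substantially-more-likely showing (weight is at least 74): on (a) the weight is 66, which does not reach 74, so (a) does not meet the standard; on (b) the weight is 82 less the opposing 14 gives net 68, < 74, so (b) does not meet the standard; on (c) the weight is 90 less the opposing 8 gives net 82, which does reach 74, so (c) meets the standard; on (d) the weight is 96 less the opposing 20 gives net 76, which does reach 74, so (d) meets the standard.
  Stage 1 not carried; the claimant fails its burden.
The carrier prevails.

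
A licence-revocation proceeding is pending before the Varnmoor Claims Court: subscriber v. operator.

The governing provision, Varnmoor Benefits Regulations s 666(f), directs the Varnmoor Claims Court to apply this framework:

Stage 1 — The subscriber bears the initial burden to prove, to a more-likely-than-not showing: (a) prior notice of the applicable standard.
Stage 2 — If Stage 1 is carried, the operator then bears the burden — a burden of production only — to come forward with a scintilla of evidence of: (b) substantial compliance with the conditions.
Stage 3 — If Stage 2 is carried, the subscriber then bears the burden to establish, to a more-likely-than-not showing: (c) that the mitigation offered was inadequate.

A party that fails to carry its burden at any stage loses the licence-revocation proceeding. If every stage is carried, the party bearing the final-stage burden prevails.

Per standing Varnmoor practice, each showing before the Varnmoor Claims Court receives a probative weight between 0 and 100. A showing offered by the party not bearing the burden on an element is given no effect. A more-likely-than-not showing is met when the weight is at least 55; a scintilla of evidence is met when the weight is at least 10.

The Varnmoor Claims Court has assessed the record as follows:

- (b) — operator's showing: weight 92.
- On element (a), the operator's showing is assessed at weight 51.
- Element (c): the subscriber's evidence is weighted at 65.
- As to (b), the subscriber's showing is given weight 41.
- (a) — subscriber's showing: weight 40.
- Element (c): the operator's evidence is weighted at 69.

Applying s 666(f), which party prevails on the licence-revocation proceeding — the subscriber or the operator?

Stage 1 (subscriber, a more-likely-than-not showing, weight is at least 55): (a) 40 (operator's 51 disregarded) < 55 — fails.
  Not every element is met, so the subscriber fails to carry Stage 1.
So the operator prevails.

operator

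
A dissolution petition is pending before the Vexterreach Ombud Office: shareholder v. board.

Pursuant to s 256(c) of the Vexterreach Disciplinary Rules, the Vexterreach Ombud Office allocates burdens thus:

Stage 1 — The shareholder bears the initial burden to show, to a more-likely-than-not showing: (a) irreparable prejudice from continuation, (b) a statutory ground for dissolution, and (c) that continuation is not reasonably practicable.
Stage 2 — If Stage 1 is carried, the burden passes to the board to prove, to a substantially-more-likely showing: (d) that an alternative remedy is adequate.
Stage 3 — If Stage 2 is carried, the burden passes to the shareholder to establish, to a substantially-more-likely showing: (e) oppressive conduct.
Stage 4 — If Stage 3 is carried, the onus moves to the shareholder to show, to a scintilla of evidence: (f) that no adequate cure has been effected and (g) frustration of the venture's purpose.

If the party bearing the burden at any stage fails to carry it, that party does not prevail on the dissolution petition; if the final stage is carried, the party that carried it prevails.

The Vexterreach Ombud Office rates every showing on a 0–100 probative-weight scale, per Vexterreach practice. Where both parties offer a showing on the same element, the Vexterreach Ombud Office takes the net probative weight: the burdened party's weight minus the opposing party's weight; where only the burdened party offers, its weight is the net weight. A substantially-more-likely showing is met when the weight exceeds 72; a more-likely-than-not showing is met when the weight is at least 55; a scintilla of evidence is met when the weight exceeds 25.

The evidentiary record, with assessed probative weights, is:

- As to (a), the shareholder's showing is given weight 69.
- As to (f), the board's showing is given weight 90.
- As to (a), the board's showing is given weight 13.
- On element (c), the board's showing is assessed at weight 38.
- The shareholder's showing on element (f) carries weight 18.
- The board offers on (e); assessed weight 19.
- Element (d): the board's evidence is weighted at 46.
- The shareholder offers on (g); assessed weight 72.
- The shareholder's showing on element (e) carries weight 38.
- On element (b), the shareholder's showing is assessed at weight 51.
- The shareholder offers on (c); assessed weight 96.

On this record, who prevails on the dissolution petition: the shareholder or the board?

board

Stage 1 — burden on shareholder; standard: a more-likely-than-not showing (weight is at least 55).
    (a): 69 − 13 = 56 ≥ 55 [met]
    (b): 51 < 55 [not met]
    (c): 96 − 38 = 58 ≥ 55 [met]
  The shareholder does not carry Stage 1.
The board prevails.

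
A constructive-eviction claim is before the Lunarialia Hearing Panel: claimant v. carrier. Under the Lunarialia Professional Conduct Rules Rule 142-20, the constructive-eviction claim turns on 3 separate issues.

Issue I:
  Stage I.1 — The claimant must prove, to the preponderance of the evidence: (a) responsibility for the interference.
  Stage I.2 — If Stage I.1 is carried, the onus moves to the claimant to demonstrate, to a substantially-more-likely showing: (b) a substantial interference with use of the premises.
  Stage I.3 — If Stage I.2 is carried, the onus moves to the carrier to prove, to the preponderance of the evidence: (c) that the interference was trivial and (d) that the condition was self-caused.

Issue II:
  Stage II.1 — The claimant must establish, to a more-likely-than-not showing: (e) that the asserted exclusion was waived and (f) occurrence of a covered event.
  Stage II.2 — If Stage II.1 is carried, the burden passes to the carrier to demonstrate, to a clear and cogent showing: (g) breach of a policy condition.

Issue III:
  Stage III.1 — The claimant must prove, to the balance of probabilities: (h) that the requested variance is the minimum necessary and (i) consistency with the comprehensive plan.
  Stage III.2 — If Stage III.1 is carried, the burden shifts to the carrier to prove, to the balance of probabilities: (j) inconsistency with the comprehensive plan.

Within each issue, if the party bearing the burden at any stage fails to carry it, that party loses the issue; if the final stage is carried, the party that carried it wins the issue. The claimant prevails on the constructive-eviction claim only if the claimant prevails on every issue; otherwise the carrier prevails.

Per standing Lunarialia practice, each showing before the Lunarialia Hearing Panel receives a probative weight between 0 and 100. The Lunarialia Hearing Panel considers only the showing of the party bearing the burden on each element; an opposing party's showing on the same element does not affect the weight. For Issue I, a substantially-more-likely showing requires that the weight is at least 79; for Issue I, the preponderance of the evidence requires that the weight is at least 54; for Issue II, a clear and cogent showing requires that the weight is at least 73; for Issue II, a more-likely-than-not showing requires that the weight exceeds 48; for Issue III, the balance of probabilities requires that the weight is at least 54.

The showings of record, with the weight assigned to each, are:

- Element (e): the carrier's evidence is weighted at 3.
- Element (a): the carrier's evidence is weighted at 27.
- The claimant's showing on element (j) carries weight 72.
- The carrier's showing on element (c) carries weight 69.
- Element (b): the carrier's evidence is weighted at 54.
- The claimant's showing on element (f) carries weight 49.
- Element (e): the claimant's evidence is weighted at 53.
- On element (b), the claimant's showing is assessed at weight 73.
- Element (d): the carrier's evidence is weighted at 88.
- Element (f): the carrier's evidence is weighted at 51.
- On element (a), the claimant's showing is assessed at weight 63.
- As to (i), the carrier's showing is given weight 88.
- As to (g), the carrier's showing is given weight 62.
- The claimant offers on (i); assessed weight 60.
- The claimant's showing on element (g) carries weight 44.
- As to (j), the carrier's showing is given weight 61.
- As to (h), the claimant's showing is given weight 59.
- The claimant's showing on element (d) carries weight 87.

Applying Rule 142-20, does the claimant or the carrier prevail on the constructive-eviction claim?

— Issue I —
Stage I.1 — burden on claimant; standard: the preponderance of the evidence (weight is at least 54).
    (a): 63 (carrier's 27 disregarded) ≥ 54 [met]
  Stage I.1 carried; the burden remains with the claimant.
Stage I.2 — burden on claimant; standard: a substantially-more-likely showing (weight is at least 79).
    (b): 73 (carrier's 54 disregarded) < 79 [not met]
  Stage I.2 not carried; the claimant fails its burden.
So the carrier prevails on this issue.
— Issue II —
At Stage II.1 the claimant must meet a more-likely-than-not showing (weight exceeds 48): on (e) the weight is 53 (the carrier's 3 is given no effect), > 48, so (e) meets the standard; on (f) the weight is 49 (the carrier's 51 is given no effect), which does exceed 48, so (f) meets the standard.
  Stage II.1 is satisfied; the onus moves to the carrier.
At Stage II.2 the carrier must meet a clear and cogent showing (weight is at least 73): on (g) the weight is 62 (the claimant's 44 is given no effect), which does not reach 73, so (g) does not meet the standard.
  Stage II.2 not carried; the carrier fails its burden.
So the claimant prevails on this issue.
— Issue III —
At Stage III.1 the claimant must meet the balance of probabilities (weight is at least 54): on (h) the weight is 59, ≥ 54, so (h) meets the standard; on (i) the weight is 60 (the carrier's 88 is given no effect), which does reach 54, so (i) meets the standard.
  Stage III.1 carried; the burden shifts to the carrier.
At Stage III.2 the carrier must meet the balance of probabilities (weight is at least 54): on (j) the weight is 61 (the claimant's 72 is given no effect), ≥ 54, so (j) meets the standard.
  All elements met at the final stage.
Every stage carried; the carrier prevails on this issue.
Per-issue: Issue I → carrier; Issue II → claimant; Issue III → carrier. The claimant must prevail on every issue; overall, the carrier prevails.

carrier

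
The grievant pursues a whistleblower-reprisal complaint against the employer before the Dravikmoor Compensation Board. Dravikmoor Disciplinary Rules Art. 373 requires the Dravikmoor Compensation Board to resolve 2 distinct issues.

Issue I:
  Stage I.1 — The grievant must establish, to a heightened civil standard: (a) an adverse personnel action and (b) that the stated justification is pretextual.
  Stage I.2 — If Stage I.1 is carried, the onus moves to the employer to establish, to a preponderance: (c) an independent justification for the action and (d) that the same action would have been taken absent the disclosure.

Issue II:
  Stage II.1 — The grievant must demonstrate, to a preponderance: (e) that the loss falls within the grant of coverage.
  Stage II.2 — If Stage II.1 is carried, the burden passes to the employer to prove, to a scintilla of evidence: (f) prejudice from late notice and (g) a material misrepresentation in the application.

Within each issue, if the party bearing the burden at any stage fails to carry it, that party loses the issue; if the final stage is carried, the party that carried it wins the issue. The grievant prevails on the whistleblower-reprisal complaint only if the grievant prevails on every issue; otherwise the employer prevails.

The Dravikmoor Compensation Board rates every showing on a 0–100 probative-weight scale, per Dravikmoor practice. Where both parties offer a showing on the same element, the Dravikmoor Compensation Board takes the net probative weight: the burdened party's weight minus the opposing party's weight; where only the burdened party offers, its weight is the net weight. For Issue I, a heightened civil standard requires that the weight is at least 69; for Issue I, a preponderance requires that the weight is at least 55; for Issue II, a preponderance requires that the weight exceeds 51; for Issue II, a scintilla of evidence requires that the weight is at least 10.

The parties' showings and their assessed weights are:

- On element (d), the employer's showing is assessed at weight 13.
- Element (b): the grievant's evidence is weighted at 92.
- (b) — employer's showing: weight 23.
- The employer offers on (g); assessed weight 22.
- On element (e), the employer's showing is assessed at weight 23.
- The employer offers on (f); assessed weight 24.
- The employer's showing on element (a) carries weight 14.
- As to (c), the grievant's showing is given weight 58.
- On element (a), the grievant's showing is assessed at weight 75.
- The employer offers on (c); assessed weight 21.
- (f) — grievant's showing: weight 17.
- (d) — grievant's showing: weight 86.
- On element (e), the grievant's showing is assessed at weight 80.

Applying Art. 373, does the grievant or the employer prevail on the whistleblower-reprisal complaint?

employer

— Issue I —
At Stage I.1 the grievant must meet a heightened civil standard (weight is at least 69): on (a) the weight is 75 less the opposing 14 gives net 61, < 69, so (a) does not meet the standard; on (b) the weight is 92 less the opposing 23 gives net 69, which does reach 69, so (b) meets the standard.
  Stage I.1 not carried; the grievant fails its burden.
The analysis ends at Stage I.1; the employer prevails on this issue.
— Issue II —
Stage II.1 — burden on grievant; standard: a preponderance (weight exceeds 51).
    (e): 80 − 23 = 57 > 51 [met]
  Stage II.1 is satisfied; the onus moves to the employer.
Stage II.2 — burden on employer; standard: a scintilla of evidence (weight is at least 10).
    (f): 24 − 17 = 7 < 10 [not met]
    (g): 22 ≥ 10 [met]
  The employer does not carry Stage II.2.
So the grievant prevails on this issue.
Per-issue: Issue I → employer; Issue II → grievant. The grievant must prevail on every issue; overall, the employer prevails.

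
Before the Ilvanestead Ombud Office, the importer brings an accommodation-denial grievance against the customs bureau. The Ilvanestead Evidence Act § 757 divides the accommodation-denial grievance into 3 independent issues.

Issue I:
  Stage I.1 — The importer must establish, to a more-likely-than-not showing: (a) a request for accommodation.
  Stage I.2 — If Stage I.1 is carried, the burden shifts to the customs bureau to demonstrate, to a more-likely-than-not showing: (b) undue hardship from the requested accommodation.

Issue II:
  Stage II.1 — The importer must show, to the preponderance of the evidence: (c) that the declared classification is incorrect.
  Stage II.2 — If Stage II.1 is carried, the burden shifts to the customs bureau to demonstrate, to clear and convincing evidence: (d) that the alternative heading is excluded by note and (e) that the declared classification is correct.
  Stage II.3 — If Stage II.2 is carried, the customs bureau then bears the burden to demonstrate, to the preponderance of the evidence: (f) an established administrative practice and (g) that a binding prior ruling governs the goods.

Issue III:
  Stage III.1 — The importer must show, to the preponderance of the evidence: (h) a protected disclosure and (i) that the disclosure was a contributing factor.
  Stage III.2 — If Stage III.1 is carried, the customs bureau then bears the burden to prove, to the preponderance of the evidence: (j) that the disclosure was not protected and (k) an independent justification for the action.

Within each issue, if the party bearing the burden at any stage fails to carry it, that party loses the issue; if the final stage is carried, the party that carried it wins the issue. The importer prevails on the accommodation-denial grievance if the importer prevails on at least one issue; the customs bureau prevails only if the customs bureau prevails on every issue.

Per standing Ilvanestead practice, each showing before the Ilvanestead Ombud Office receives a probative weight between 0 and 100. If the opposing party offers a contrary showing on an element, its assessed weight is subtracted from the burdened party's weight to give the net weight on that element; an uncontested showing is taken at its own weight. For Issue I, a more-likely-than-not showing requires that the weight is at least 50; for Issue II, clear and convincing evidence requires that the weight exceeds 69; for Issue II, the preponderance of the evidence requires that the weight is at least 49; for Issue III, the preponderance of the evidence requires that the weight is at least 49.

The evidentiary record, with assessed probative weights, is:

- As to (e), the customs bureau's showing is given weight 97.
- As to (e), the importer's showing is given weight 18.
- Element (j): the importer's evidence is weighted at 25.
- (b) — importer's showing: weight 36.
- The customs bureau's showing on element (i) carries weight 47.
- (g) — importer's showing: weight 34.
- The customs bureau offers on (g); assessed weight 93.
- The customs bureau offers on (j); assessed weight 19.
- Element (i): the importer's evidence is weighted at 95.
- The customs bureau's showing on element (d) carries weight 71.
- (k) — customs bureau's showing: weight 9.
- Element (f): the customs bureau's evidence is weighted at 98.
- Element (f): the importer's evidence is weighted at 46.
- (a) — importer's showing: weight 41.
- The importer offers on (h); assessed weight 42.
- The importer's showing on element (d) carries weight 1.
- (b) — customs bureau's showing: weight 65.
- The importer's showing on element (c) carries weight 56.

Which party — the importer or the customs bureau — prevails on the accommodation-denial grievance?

— Issue I —
Stage I.1 (importer, a more-likely-than-not showing, weight is at least 50): (a) 41 < 50 — fails.
  Stage I.1 not carried; the importer fails its burden.
So the customs bureau prevails on this issue.
— Issue II —
Stage II.1 — burden on importer; standard: the preponderance of the evidence (weight is at least 49).
    (c): 56 ≥ 49 [met]
  Stage II.1 is satisfied; the onus moves to the customs bureau.
Stage II.2 — burden on customs bureau; standard: clear and convincing evidence (weight exceeds 69).
    (d): 71 − 1 = 70 > 69 [met]
    (e): 97 − 18 = 79 > 69 [met]
  All elements met. The customs bureau retains the burden for Stage II.3.
Stage II.3 — burden on customs bureau; standard: the preponderance of the evidence (weight is at least 49).
    (f): 98 − 46 = 52 ≥ 49 [met]
    (g): 93 − 34 = 59 ≥ 49 [met]
  Stage II.3 carried; the final stage is satisfied.
With every stage satisfied, the customs bureau prevails on this issue.
— Issue III —
Stage III.1 — burden on importer; standard: the preponderance of the evidence (weight is at least 49).
    (h): 42 < 49 [not met]
    (i): 95 − 47 = 48 < 49 [not met]
  The importer does not carry Stage III.1.
The customs bureau prevails on this issue.
Per-issue: Issue I → customs bureau; Issue II → customs bureau; Issue III → customs bureau. The importer must prevail on at least one issue; overall, the customs bureau prevails.

customs bureau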